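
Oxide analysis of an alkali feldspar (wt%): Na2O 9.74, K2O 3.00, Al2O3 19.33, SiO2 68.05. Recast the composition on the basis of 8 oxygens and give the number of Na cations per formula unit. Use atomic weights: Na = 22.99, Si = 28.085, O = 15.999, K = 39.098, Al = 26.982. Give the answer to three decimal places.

0.832 Na apfu

Na2O: 9.74/61.979 = 0.15715 mol → 0.31430 mol Na, 0.15715 mol O.
K2O: 3.00/94.195 = 0.03185 mol → 0.06370 mol K, 0.03185 mol O.
Al2O3: 19.33/101.961 = 0.18958 mol → 0.37916 mol Al, 0.56874 mol O.
SiO2: 68.05/60.083 = 1.13260 mol → 1.13260 mol Si, 2.26520 mol O.
Total oxygen = 3.02294 mol. Normalization factor = 8/3.02294 = 2.64643.
Na per 8 O = 0.31430 × 2.64643 = 0.832.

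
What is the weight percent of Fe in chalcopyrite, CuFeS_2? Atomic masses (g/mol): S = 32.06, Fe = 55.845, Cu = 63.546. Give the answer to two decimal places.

30.43 wt%

Molar mass of CuFeS_2: 1*63.546 + 1*55.845 + 2*32.06 = 183.511 g/mol.
Mass of Fe per formula unit: 1 × 55.845 = 55.845 g.
Weight fraction Fe = 55.845 / 183.511 = 0.3043.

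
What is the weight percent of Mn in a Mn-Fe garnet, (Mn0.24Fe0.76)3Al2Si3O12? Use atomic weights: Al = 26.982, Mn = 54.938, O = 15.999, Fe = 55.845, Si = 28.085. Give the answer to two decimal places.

M((Mn0.24Fe0.76)3Al2Si3O12) = 497.089 g/mol.
Mn contributes 0.72 × 54.938 = 39.555 g per mole.
39.555/497.089 = 0.0796 → 7.96%.

7.96 weight percent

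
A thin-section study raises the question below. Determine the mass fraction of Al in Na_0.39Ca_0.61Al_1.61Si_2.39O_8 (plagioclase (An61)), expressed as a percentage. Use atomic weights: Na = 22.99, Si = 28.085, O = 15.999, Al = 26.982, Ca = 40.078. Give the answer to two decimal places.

M(Na_0.39Ca_0.61Al_1.61Si_2.39O_8) = 271.970 g/mol.
Al contributes 1.61 × 26.982 = 43.441 g per mole.
43.441/271.970 = 0.1597 → 15.97%.

15.97 mass %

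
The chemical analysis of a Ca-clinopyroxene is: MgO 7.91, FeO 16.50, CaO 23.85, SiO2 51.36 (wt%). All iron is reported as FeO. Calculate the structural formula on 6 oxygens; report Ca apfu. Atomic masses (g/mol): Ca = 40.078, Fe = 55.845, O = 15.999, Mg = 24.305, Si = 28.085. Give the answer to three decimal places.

0.996 Ca apfu

7.91 wt% MgO ÷ 40.304 g/mol = 0.19626 mol, giving 0.19626 Mg and 0.19626 O.
16.50 wt% FeO ÷ 71.844 g/mol = 0.22966 mol, giving 0.22966 Fe and 0.22966 O.
23.85 wt% CaO ÷ 56.077 g/mol = 0.42531 mol, giving 0.42531 Ca and 0.42531 O.
51.36 wt% SiO2 ÷ 60.083 g/mol = 0.85482 mol, giving 0.85482 Si and 1.70964 O.
Oxygen sums to 2.56087; scaling by 6/2.56087 = 2.34295 puts the formula on 6 O.
Ca: 0.42531 × 2.34295 = 0.996 atoms per formula unit.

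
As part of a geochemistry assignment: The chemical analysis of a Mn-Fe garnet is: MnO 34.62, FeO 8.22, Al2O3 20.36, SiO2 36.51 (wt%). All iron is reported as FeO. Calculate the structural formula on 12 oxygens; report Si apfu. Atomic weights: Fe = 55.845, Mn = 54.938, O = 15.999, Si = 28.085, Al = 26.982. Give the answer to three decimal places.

MnO (M=70.937): mol = 0.48804; Mn = 0.48804, O = 0.48804.
FeO (M=71.844): mol = 0.11441; Fe = 0.11441, O = 0.11441.
Al2O3 (M=101.961): mol = 0.19968; Al = 0.39936, O = 0.59904.
SiO2 (M=60.083): mol = 0.60766; Si = 0.60766, O = 1.21532.
ΣO = 2.41681; factor = 12/ΣO = 4.96522.
Si apfu = 0.60766 × 4.96522 = 3.017.

3.017 Si apfu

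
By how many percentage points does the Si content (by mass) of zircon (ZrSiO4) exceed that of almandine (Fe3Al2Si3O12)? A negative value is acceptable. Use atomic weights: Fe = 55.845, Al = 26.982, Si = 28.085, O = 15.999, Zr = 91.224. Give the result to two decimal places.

First mineral: 28.085 g Si in 183.305 g formula = 15.32 wt% Si.
Second mineral: 84.255 g Si in 497.742 g formula = 16.93 wt% Si.
15.32% − 16.93% gives a difference of -1.61 percentage points.

-1.61 percentage points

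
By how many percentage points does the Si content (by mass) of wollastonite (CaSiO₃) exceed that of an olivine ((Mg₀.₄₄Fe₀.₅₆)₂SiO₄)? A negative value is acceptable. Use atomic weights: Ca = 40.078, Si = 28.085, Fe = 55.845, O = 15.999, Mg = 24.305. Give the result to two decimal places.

8.22 percentage points

First mineral: 28.085 g Si in 116.160 g formula = 24.18 wt% Si.
Second mineral: 28.085 g Si in 176.016 g formula = 15.96 wt% Si.
24.18% − 15.96% gives a difference of 8.22 percentage points.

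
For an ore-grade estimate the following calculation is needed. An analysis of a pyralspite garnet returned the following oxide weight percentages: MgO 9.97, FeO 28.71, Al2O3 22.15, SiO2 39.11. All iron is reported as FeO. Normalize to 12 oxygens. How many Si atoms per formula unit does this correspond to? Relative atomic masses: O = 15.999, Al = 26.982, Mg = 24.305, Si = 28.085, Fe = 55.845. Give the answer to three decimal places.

3.004 Si apfu

9.97 wt% MgO ÷ 40.304 g/mol = 0.24737 mol, giving 0.24737 Mg and 0.24737 O.
28.71 wt% FeO ÷ 71.844 g/mol = 0.39962 mol, giving 0.39962 Fe and 0.39962 O.
22.15 wt% Al2O3 ÷ 101.961 g/mol = 0.21724 mol, giving 0.43448 Al and 0.65172 O.
39.11 wt% SiO2 ÷ 60.083 g/mol = 0.65093 mol, giving 0.65093 Si and 1.30186 O.
Oxygen sums to 2.60057; scaling by 12/2.60057 = 4.61437 puts the formula on 12 O.
Si: 0.65093 × 4.61437 = 3.004 atoms per formula unit.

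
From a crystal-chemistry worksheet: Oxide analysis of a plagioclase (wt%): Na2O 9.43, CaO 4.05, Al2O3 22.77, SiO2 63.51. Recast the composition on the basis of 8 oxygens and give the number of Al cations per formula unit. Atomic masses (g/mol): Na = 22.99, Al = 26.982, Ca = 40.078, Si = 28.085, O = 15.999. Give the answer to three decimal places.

Na2O (M=61.979): mol = 0.15215; Na = 0.30430, O = 0.15215.
CaO (M=56.077): mol = 0.07222; Ca = 0.07222, O = 0.07222.
Al2O3 (M=101.961): mol = 0.22332; Al = 0.44664, O = 0.66996.
SiO2 (M=60.083): mol = 1.05704; Si = 1.05704, O = 2.11408.
ΣO = 3.00841; factor = 8/ΣO = 2.65921.
Al apfu = 0.44664 × 2.65921 = 1.188.

1.188 Al apfu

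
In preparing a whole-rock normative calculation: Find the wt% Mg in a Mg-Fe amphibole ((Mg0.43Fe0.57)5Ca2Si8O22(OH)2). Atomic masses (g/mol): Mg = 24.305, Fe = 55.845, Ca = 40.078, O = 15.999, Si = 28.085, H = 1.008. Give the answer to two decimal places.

5.79 weight percent

Formula mass = 2.15×24.305 + 2.85×55.845 + 2×40.078 + 8×28.085 + 24×15.999 + 2×1.008 = 902.242 g/mol, of which 52.256 g is Mg.
So Mg makes up 52.256/902.242 = 0.0579 of the mass, i.e. 5.79%.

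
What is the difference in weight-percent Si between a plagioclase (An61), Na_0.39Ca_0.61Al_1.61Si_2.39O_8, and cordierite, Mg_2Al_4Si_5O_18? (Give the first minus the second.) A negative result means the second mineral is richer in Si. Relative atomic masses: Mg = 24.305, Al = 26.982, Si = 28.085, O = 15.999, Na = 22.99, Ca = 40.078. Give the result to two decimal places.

Si in Na_0.39Ca_0.61Al_1.61Si_2.39O_8: molar mass 271.970 g/mol; 2.39×28.085 = 67.123 g → 24.68 wt%.
Si in Mg_2Al_4Si_5O_18: molar mass 584.945 g/mol; 5×28.085 = 140.425 g → 24.01 wt%.
Difference = 24.68 − 24.01 = 0.67 percentage points.

0.67 percentage points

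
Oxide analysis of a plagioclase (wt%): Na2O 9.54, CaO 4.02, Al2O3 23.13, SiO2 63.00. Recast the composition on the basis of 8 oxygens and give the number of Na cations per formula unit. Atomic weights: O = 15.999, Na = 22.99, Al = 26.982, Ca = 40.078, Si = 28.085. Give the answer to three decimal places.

9.54 wt% Na2O ÷ 61.979 g/mol = 0.15392 mol, giving 0.30784 Na and 0.15392 O.
4.02 wt% CaO ÷ 56.077 g/mol = 0.07169 mol, giving 0.07169 Ca and 0.07169 O.
23.13 wt% Al2O3 ÷ 101.961 g/mol = 0.22685 mol, giving 0.45370 Al and 0.68055 O.
63.00 wt% SiO2 ÷ 60.083 g/mol = 1.04855 mol, giving 1.04855 Si and 2.09710 O.
Oxygen sums to 3.00326; scaling by 8/3.00326 = 2.66377 puts the formula on 8 O.
Na: 0.30784 × 2.66377 = 0.820 atoms per formula unit.

0.820 Na apfu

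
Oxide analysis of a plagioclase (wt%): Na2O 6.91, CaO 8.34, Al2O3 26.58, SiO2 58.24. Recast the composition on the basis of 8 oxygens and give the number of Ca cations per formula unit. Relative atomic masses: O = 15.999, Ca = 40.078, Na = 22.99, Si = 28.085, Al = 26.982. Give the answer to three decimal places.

Na2O: 6.91/61.979 = 0.11149 mol → 0.22298 mol Na, 0.11149 mol O.
CaO: 8.34/56.077 = 0.14872 mol → 0.14872 mol Ca, 0.14872 mol O.
Al2O3: 26.58/101.961 = 0.26069 mol → 0.52138 mol Al, 0.78207 mol O.
SiO2: 58.24/60.083 = 0.96933 mol → 0.96933 mol Si, 1.93866 mol O.
Total oxygen = 2.98094 mol. Normalization factor = 8/2.98094 = 2.68372.
Ca per 8 O = 0.14872 × 2.68372 = 0.399.

0.399 Ca apfu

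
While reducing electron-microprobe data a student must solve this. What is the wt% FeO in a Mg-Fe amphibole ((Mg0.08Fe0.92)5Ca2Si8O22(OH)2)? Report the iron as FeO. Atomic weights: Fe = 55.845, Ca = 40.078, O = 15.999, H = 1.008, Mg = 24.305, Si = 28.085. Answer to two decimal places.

M((Mg0.08Fe0.92)5Ca2Si8O22(OH)2) = 957.437 g/mol; M(FeO) = 71.844 g/mol.
Moles FeO per formula unit = 4.60 Fe ÷ 1 = 4.6000.
FeO fraction = (4.6000 × 71.844) / 957.437 = 330.482/957.437 = 0.3452.

34.52 wt%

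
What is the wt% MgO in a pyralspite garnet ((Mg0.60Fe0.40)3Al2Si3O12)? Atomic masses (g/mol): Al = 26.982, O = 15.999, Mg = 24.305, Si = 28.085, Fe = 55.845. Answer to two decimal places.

Molar mass of (Mg0.60Fe0.40)3Al2Si3O12 = 1.80·24.305 + 1.20·55.845 + 2·26.982 + 3·28.085 + 12·15.999 = 440.970 g/mol.
Each formula unit contains 1.80 Mg, equivalent to 1.80/1 = 1.8000 mol MgO.
M(MgO) = 1×24.305 + 1×15.999 = 40.304 g/mol.
Mass of MgO per formula unit = 1.8000 × 40.304 = 72.547 g.
MgO wt% = 72.547 / 440.970 × 100 = 16.45%.

16.45 wt%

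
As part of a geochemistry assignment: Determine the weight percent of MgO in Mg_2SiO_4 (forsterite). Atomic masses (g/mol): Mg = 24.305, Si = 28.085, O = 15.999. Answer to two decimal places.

57.29 wt%

M(Mg_2SiO_4) = 140.691 g/mol; M(MgO) = 40.304 g/mol.
Moles MgO per formula unit = 2 Mg ÷ 1 = 2.0000.
MgO fraction = (2.0000 × 40.304) / 140.691 = 80.608/140.691 = 0.5729.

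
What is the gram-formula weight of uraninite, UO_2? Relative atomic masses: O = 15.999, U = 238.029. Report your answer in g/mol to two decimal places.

270.03 g/mol

U: 1 × 238.029 = 238.0290
O: 2 × 15.999 = 31.9980
Summing the contributions gives the formula mass.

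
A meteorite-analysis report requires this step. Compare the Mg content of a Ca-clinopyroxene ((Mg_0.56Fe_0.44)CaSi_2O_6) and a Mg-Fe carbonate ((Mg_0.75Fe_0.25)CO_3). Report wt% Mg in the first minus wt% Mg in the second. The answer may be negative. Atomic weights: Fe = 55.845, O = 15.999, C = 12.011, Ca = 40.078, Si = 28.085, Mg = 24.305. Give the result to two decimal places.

M((Mg_0.56Fe_0.44)CaSi_2O_6) = 230.425 g/mol, so wt% Mg = 13.611/230.425 × 100 = 5.91%.
M((Mg_0.75Fe_0.25)CO_3) = 92.198 g/mol, so wt% Mg = 18.229/92.198 × 100 = 19.77%.
5.91 − 19.77 = -13.86 pp.

-13.86 percentage points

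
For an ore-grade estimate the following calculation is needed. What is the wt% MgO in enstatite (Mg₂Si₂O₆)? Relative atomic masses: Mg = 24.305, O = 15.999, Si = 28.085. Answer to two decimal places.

40.15 wt%

Molar mass of Mg₂Si₂O₆ = 2×24.305 + 2×28.085 + 6×15.999 = 200.774 g/mol.
Each formula unit contains 2 Mg, equivalent to 2/1 = 2.0000 mol MgO.
M(MgO) = 1×24.305 + 1×15.999 = 40.304 g/mol.
Mass of MgO per formula unit = 2.0000 × 40.304 = 80.608 g.
MgO wt% = 80.608 / 200.774 × 100 = 40.15%.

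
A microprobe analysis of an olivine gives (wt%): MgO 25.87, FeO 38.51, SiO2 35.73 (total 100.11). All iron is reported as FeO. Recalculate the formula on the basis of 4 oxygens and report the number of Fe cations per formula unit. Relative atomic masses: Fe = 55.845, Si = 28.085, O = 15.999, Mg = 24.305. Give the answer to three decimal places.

0.906 Fe apfu

25.87 wt% MgO ÷ 40.304 g/mol = 0.64187 mol, giving 0.64187 Mg and 0.64187 O.
38.51 wt% FeO ÷ 71.844 g/mol = 0.53602 mol, giving 0.53602 Fe and 0.53602 O.
35.73 wt% SiO2 ÷ 60.083 g/mol = 0.59468 mol, giving 0.59468 Si and 1.18936 O.
Oxygen sums to 2.36725; scaling by 4/2.36725 = 1.68972 puts the formula on 4 O.
Fe: 0.53602 × 1.68972 = 0.906 atoms per formula unit.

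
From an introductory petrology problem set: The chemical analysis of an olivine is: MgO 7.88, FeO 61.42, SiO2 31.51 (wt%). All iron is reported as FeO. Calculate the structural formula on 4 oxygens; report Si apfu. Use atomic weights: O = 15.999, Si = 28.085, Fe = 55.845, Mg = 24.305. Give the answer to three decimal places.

MgO: 7.88/40.304 = 0.19551 mol → 0.19551 mol Mg, 0.19551 mol O.
FeO: 61.42/71.844 = 0.85491 mol → 0.85491 mol Fe, 0.85491 mol O.
SiO2: 31.51/60.083 = 0.52444 mol → 0.52444 mol Si, 1.04888 mol O.
Total oxygen = 2.09930 mol. Normalization factor = 4/2.09930 = 1.90540.
Si per 4 O = 0.52444 × 1.90540 = 0.999.

0.999 Si apfu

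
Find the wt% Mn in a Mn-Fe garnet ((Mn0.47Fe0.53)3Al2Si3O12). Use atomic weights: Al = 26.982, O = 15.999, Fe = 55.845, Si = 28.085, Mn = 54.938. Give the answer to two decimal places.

Molar mass of (Mn0.47Fe0.53)3Al2Si3O12: 1.41·54.938 + 1.59·55.845 + 2·26.982 + 3·28.085 + 12·15.999 = 496.463 g/mol.
Mass of Mn per formula unit: 1.41 × 54.938 = 77.463 g.
Weight fraction Mn = 77.463 / 496.463 = 0.1560.

15.60 wt%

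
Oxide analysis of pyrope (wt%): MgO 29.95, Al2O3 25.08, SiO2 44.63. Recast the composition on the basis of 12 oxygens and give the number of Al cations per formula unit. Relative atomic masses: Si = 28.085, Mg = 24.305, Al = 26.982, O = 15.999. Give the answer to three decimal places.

1.990 Al apfu

29.95 wt% MgO ÷ 40.304 g/mol = 0.74310 mol, giving 0.74310 Mg and 0.74310 O.
25.08 wt% Al2O3 ÷ 101.961 g/mol = 0.24598 mol, giving 0.49196 Al and 0.73794 O.
44.63 wt% SiO2 ÷ 60.083 g/mol = 0.74281 mol, giving 0.74281 Si and 1.48562 O.
Oxygen sums to 2.96666; scaling by 12/2.96666 = 4.04495 puts the formula on 12 O.
Al: 0.49196 × 4.04495 = 1.990 atoms per formula unit.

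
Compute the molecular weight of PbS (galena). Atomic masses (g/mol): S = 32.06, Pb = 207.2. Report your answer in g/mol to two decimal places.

The formula mass is the sum 1×207.2 + 1×32.06.

239.26 g/mol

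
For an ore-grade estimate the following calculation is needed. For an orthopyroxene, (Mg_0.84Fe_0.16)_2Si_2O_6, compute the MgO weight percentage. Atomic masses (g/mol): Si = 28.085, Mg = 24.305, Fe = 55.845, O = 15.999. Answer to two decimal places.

32.11 wt%

Formula mass = 210.867 g/mol.
1.68 Mg → 1.6800 mol MgO per formula unit; M(MgO) = 40.304, so MgO mass = 67.711 g.
67.711/210.867 × 100 = 32.11 wt%.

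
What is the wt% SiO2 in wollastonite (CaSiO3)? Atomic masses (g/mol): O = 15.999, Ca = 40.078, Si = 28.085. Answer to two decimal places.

Molar mass of CaSiO3 = 1*40.078 + 1*28.085 + 3*15.999 = 116.160 g/mol.
Each formula unit contains 1 Si, equivalent to 1/1 = 1.0000 mol SiO2.
M(SiO2) = 1×28.085 + 2×15.999 = 60.083 g/mol.
Mass of SiO2 per formula unit = 1.0000 × 60.083 = 60.083 g.
SiO2 wt% = 60.083 / 116.160 × 100 = 51.72%.

51.72 wt%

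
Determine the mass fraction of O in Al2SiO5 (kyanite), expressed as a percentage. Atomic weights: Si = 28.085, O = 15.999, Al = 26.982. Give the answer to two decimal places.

49.37 weight percent

M(Al2SiO5) = 162.044 g/mol.
O contributes 5 × 15.999 = 79.995 g per mole.
79.995/162.044 = 0.4937 → 49.37%.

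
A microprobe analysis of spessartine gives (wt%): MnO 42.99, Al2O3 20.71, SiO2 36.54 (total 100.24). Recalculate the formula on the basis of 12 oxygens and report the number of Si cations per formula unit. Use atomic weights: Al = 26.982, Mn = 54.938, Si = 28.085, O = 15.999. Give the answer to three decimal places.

3.001 Si apfu

MnO: 42.99/70.937 = 0.60603 mol → 0.60603 mol Mn, 0.60603 mol O.
Al2O3: 20.71/101.961 = 0.20312 mol → 0.40624 mol Al, 0.60936 mol O.
SiO2: 36.54/60.083 = 0.60816 mol → 0.60816 mol Si, 1.21632 mol O.
Total oxygen = 2.43171 mol. Normalization factor = 12/2.43171 = 4.93480.
Si per 12 O = 0.60816 × 4.93480 = 3.001.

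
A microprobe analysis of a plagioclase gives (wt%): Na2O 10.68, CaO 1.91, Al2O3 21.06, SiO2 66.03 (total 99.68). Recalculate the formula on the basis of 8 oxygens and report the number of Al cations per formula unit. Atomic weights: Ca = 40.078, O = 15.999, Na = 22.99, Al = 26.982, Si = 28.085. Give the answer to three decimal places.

Na2O (M=61.979): mol = 0.17232; Na = 0.34464, O = 0.17232.
CaO (M=56.077): mol = 0.03406; Ca = 0.03406, O = 0.03406.
Al2O3 (M=101.961): mol = 0.20655; Al = 0.41310, O = 0.61965.
SiO2 (M=60.083): mol = 1.09898; Si = 1.09898, O = 2.19796.
ΣO = 3.02399; factor = 8/ΣO = 2.64551.
Al apfu = 0.41310 × 2.64551 = 1.093.

1.093 Al apfu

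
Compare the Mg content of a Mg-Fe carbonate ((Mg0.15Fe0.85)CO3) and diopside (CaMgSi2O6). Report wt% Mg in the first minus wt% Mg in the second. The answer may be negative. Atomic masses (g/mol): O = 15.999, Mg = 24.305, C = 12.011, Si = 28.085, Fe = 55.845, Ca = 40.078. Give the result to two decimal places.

First mineral: 3.646 g Mg in 111.122 g formula = 3.28 wt% Mg.
Second mineral: 24.305 g Mg in 216.547 g formula = 11.22 wt% Mg.
3.28% − 11.22% gives a difference of -7.94 percentage points.

-7.94 percentage points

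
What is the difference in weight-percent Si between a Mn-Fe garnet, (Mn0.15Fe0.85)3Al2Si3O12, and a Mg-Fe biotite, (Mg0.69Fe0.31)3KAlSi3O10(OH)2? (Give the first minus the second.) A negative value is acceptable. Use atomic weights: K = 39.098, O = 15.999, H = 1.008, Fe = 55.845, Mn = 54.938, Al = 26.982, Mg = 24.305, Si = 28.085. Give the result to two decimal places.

M((Mn0.15Fe0.85)3Al2Si3O12) = 497.334 g/mol, so wt% Si = 84.255/497.334 × 100 = 16.94%.
M((Mg0.69Fe0.31)3KAlSi3O10(OH)2) = 446.586 g/mol, so wt% Si = 84.255/446.586 × 100 = 18.87%.
16.94 − 18.87 = -1.93 pp.

-1.93 percentage points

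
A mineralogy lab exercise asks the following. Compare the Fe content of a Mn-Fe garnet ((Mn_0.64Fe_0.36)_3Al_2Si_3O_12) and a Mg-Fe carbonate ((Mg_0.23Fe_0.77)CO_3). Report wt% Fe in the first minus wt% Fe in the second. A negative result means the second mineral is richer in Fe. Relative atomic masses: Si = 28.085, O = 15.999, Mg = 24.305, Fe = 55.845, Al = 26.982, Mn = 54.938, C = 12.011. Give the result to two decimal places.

First mineral: 60.313 g Fe in 496.001 g formula = 12.16 wt% Fe.
Second mineral: 43.001 g Fe in 108.599 g formula = 39.60 wt% Fe.
12.16% − 39.60% gives a difference of -27.44 percentage points.

-27.44 percentage points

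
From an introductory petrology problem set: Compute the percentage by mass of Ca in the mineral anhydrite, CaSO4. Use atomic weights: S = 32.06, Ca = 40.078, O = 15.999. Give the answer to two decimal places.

29.44 mass %

Molar mass of CaSO4: 1·40.078 + 1·32.06 + 4·15.999 = 136.134 g/mol.
Mass of Ca per formula unit: 1 × 40.078 = 40.078 g.
Weight fraction Ca = 40.078 / 136.134 = 0.2944.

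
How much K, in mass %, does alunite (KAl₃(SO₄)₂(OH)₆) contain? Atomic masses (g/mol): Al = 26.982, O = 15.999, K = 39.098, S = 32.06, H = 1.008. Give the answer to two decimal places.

9.44 mass %

M(KAl₃(SO₄)₂(OH)₆) = 414.198 g/mol.
K contributes 1 × 39.098 = 39.098 g per mole.
39.098/414.198 = 0.0944 → 9.44%.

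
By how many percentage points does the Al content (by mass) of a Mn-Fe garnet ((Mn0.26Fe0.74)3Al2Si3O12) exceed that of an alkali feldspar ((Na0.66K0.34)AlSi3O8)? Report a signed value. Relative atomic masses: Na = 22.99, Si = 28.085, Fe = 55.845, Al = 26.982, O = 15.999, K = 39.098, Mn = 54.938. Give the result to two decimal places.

M((Mn0.26Fe0.74)3Al2Si3O12) = 497.035 g/mol, so wt% Al = 53.964/497.035 × 100 = 10.86%.
M((Na0.66K0.34)AlSi3O8) = 267.696 g/mol, so wt% Al = 26.982/267.696 × 100 = 10.08%.
10.86 − 10.08 = 0.78 pp.

0.78 percentage points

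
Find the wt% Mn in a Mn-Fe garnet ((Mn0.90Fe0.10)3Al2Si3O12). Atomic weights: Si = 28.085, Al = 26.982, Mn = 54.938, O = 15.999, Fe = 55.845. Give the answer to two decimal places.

Molar mass of (Mn0.90Fe0.10)3Al2Si3O12: 2.70*54.938 + 0.30*55.845 + 2*26.982 + 3*28.085 + 12*15.999 = 495.293 g/mol.
Mass of Mn per formula unit: 2.70 × 54.938 = 148.333 g.
Weight fraction Mn = 148.333 / 495.293 = 0.2995.

29.95 mass %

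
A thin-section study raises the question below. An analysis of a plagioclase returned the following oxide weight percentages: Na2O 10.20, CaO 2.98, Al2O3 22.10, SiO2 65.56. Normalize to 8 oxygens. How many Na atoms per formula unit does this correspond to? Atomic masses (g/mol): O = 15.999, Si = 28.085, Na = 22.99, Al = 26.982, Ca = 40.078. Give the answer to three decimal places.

Na2O: 10.20/61.979 = 0.16457 mol → 0.32914 mol Na, 0.16457 mol O.
CaO: 2.98/56.077 = 0.05314 mol → 0.05314 mol Ca, 0.05314 mol O.
Al2O3: 22.10/101.961 = 0.21675 mol → 0.43350 mol Al, 0.65025 mol O.
SiO2: 65.56/60.083 = 1.09116 mol → 1.09116 mol Si, 2.18232 mol O.
Total oxygen = 3.05028 mol. Normalization factor = 8/3.05028 = 2.62271.
Na per 8 O = 0.32914 × 2.62271 = 0.863.

0.863 Na apfu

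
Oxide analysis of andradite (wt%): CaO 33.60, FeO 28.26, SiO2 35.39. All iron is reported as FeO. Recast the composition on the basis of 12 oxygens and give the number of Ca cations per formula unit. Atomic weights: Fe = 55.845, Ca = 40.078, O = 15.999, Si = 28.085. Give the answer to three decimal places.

3.313 Ca apfu

33.60 wt% CaO ÷ 56.077 g/mol = 0.59918 mol, giving 0.59918 Ca and 0.59918 O.
28.26 wt% FeO ÷ 71.844 g/mol = 0.39335 mol, giving 0.39335 Fe and 0.39335 O.
35.39 wt% SiO2 ÷ 60.083 g/mol = 0.58902 mol, giving 0.58902 Si and 1.17804 O.
Oxygen sums to 2.17057; scaling by 12/2.17057 = 5.52850 puts the formula on 12 O.
Ca: 0.59918 × 5.52850 = 3.313 atoms per formula unit.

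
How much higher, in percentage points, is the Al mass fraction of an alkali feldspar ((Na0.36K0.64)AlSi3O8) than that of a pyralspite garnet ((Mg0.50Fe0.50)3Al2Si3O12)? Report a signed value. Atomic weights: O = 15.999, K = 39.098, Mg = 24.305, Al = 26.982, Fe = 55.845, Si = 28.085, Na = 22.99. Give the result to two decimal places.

-2.08 percentage points

M((Na0.36K0.64)AlSi3O8) = 272.528 g/mol, so wt% Al = 26.982/272.528 × 100 = 9.90%.
M((Mg0.50Fe0.50)3Al2Si3O12) = 450.432 g/mol, so wt% Al = 53.964/450.432 × 100 = 11.98%.
9.90 − 11.98 = -2.08 pp.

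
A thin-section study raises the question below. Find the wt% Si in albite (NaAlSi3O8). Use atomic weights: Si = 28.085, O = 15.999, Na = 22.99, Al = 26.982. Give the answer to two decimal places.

M(NaAlSi3O8) = 262.219 g/mol.
Si contributes 3 × 28.085 = 84.255 g per mole.
84.255/262.219 = 0.3213 → 32.13%.

32.13 wt%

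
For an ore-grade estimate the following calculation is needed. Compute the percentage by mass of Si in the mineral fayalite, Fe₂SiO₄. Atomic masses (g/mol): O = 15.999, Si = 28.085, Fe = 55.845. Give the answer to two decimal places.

M(Fe₂SiO₄) = 203.771 g/mol.
Si contributes 1 × 28.085 = 28.085 g per mole.
28.085/203.771 = 0.1378 → 13.78%.

13.78 mass %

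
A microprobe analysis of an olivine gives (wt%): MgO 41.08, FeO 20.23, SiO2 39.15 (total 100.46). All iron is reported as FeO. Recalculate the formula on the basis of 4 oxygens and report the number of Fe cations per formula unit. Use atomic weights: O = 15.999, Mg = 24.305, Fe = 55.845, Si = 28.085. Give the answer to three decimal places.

MgO (M=40.304): mol = 1.01925; Mg = 1.01925, O = 1.01925.
FeO (M=71.844): mol = 0.28158; Fe = 0.28158, O = 0.28158.
SiO2 (M=60.083): mol = 0.65160; Si = 0.65160, O = 1.30320.
ΣO = 2.60403; factor = 4/ΣO = 1.53608.
Fe apfu = 0.28158 × 1.53608 = 0.433.

0.433 Fe apfu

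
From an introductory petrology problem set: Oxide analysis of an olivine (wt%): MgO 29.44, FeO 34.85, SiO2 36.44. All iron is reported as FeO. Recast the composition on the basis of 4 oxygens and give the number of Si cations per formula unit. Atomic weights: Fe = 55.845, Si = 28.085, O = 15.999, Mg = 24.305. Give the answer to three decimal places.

0.999 Si apfu

MgO (M=40.304): mol = 0.73045; Mg = 0.73045, O = 0.73045.
FeO (M=71.844): mol = 0.48508; Fe = 0.48508, O = 0.48508.
SiO2 (M=60.083): mol = 0.60649; Si = 0.60649, O = 1.21298.
ΣO = 2.42851; factor = 4/ΣO = 1.64710.
Si apfu = 0.60649 × 1.64710 = 0.999.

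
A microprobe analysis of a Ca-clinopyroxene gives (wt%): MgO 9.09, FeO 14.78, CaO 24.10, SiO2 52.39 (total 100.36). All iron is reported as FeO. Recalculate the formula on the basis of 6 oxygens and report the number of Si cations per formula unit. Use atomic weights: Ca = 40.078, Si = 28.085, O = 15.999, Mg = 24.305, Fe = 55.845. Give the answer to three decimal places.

9.09 wt% MgO ÷ 40.304 g/mol = 0.22554 mol, giving 0.22554 Mg and 0.22554 O.
14.78 wt% FeO ÷ 71.844 g/mol = 0.20572 mol, giving 0.20572 Fe and 0.20572 O.
24.10 wt% CaO ÷ 56.077 g/mol = 0.42977 mol, giving 0.42977 Ca and 0.42977 O.
52.39 wt% SiO2 ÷ 60.083 g/mol = 0.87196 mol, giving 0.87196 Si and 1.74392 O.
Oxygen sums to 2.60495; scaling by 6/2.60495 = 2.30331 puts the formula on 6 O.
Si: 0.87196 × 2.30331 = 2.008 atoms per formula unit.

2.008 Si apfu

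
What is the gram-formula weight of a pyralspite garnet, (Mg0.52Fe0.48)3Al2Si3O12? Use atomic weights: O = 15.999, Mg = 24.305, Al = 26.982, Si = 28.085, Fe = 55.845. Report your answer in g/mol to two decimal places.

The formula mass is the sum 1.56(24.305) + 1.44(55.845) + 2(26.982) + 3(28.085) + 12(15.999).

448.54 g/mol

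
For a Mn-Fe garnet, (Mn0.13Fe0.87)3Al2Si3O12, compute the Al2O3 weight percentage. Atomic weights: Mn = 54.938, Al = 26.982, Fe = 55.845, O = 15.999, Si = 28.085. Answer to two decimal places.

M((Mn0.13Fe0.87)3Al2Si3O12) = 497.388 g/mol; M(Al2O3) = 101.961 g/mol.
Moles Al2O3 per formula unit = 2 Al ÷ 2 = 1.0000.
Al2O3 fraction = (1.0000 × 101.961) / 497.388 = 101.961/497.388 = 0.2050.

20.50 wt%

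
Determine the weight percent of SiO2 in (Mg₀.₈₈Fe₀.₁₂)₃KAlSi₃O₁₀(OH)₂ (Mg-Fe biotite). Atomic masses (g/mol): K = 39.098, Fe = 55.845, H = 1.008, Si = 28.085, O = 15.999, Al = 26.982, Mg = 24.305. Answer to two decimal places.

42.05 wt%

Molar mass of (Mg₀.₈₈Fe₀.₁₂)₃KAlSi₃O₁₀(OH)₂ = 2.64·24.305 + 0.36·55.845 + 1·39.098 + 1·26.982 + 3·28.085 + 12·15.999 + 2·1.008 = 428.608 g/mol.
Each formula unit contains 3 Si, equivalent to 3/1 = 3.0000 mol SiO2.
M(SiO2) = 1×28.085 + 2×15.999 = 60.083 g/mol.
Mass of SiO2 per formula unit = 3.0000 × 60.083 = 180.249 g.
SiO2 wt% = 180.249 / 428.608 × 100 = 42.05%.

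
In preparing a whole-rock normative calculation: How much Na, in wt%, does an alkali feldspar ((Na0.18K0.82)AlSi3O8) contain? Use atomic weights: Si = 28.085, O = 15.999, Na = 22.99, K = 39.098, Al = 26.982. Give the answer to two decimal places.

Formula mass = 0.18·22.99 + 0.82·39.098 + 1·26.982 + 3·28.085 + 8·15.999 = 275.428 g/mol, of which 4.138 g is Na.
So Na makes up 4.138/275.428 = 0.0150 of the mass, i.e. 1.50%.

1.50 wt%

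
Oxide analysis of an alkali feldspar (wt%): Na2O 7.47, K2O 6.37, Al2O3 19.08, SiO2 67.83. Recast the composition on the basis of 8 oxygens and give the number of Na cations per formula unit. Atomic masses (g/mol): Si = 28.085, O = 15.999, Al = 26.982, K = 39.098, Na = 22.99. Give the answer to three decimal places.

7.47 wt% Na2O ÷ 61.979 g/mol = 0.12052 mol, giving 0.24104 Na and 0.12052 O.
6.37 wt% K2O ÷ 94.195 g/mol = 0.06763 mol, giving 0.13526 K and 0.06763 O.
19.08 wt% Al2O3 ÷ 101.961 g/mol = 0.18713 mol, giving 0.37426 Al and 0.56139 O.
67.83 wt% SiO2 ÷ 60.083 g/mol = 1.12894 mol, giving 1.12894 Si and 2.25788 O.
Oxygen sums to 3.00742; scaling by 8/3.00742 = 2.66009 puts the formula on 8 O.
Na: 0.24104 × 2.66009 = 0.641 atoms per formula unit.

0.641 Na apfu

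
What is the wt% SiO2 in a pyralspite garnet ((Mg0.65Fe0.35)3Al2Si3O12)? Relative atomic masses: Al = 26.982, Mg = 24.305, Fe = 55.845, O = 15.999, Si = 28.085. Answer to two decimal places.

41.32 wt%

M((Mg0.65Fe0.35)3Al2Si3O12) = 436.239 g/mol; M(SiO2) = 60.083 g/mol.
Moles SiO2 per formula unit = 3 Si ÷ 1 = 3.0000.
SiO2 fraction = (3.0000 × 60.083) / 436.239 = 180.249/436.239 = 0.4132.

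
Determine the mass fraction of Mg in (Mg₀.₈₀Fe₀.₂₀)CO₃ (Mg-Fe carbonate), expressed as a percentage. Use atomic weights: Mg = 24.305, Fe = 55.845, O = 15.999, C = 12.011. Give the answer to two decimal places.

21.46 wt%

M((Mg₀.₈₀Fe₀.₂₀)CO₃) = 90.621 g/mol.
Mg contributes 0.80 × 24.305 = 19.444 g per mole.
19.444/90.621 = 0.2146 → 21.46%.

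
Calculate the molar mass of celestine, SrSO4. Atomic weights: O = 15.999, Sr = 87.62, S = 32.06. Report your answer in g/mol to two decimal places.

The formula mass is the sum 1×87.62 + 1×32.06 + 4×15.999.

183.68 g/mol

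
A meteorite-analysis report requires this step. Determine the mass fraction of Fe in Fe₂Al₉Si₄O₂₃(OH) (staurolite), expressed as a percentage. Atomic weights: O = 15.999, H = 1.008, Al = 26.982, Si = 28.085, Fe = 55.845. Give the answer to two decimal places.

Formula mass = 2×55.845 + 9×26.982 + 4×28.085 + 24×15.999 + 1×1.008 = 851.852 g/mol, of which 111.690 g is Fe.
So Fe makes up 111.690/851.852 = 0.1311 of the mass, i.e. 13.11%.

13.11 mass %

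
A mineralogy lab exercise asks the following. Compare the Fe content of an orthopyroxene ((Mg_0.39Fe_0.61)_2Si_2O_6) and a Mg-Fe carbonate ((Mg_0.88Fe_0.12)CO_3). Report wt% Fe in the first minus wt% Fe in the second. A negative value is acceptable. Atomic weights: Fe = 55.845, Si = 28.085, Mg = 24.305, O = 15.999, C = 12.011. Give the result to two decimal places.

Fe in (Mg_0.39Fe_0.61)_2Si_2O_6: molar mass 239.253 g/mol; 1.22×55.845 = 68.131 g → 28.48 wt%.
Fe in (Mg_0.88Fe_0.12)CO_3: molar mass 88.098 g/mol; 0.12×55.845 = 6.701 g → 7.61 wt%.
Difference = 28.48 − 7.61 = 20.87 percentage points.

20.87 percentage points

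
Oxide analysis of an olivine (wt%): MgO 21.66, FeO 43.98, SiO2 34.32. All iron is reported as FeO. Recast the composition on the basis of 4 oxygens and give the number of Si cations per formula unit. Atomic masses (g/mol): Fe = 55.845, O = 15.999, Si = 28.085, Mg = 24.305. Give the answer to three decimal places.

MgO: 21.66/40.304 = 0.53742 mol → 0.53742 mol Mg, 0.53742 mol O.
FeO: 43.98/71.844 = 0.61216 mol → 0.61216 mol Fe, 0.61216 mol O.
SiO2: 34.32/60.083 = 0.57121 mol → 0.57121 mol Si, 1.14242 mol O.
Total oxygen = 2.29200 mol. Normalization factor = 4/2.29200 = 1.74520.
Si per 4 O = 0.57121 × 1.74520 = 0.997.

0.997 Si apfu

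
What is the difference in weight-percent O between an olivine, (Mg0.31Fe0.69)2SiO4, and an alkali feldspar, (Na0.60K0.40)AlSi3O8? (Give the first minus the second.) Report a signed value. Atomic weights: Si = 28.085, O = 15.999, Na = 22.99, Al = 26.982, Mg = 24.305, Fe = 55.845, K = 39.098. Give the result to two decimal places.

First mineral: 63.996 g O in 184.216 g formula = 34.74 wt% O.
Second mineral: 127.992 g O in 268.662 g formula = 47.64 wt% O.
34.74% − 47.64% gives a difference of -12.90 percentage points.

-12.90 percentage points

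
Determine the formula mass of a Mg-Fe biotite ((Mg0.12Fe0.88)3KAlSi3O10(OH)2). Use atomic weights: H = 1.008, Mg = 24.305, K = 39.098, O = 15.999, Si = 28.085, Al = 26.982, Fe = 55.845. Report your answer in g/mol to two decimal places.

500.52 g/mol

M = 0.36×24.305 + 2.64×55.845 + 1×39.098 + 1×26.982 + 3×28.085 + 12×15.999 + 2×1.008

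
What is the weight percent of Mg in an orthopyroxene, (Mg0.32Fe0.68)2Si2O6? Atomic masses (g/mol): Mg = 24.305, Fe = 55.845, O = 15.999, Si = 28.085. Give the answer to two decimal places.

M((Mg0.32Fe0.68)2Si2O6) = 243.668 g/mol.
Mg contributes 0.64 × 24.305 = 15.555 g per mole.
15.555/243.668 = 0.0638 → 6.38%.

6.38 mass %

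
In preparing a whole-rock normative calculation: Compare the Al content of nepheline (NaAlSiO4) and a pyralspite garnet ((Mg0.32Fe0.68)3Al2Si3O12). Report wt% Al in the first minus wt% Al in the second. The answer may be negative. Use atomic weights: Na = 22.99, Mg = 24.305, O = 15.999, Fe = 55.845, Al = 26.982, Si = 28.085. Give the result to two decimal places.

7.45 percentage points

M(NaAlSiO4) = 142.053 g/mol, so wt% Al = 26.982/142.053 × 100 = 18.99%.
M((Mg0.32Fe0.68)3Al2Si3O12) = 467.464 g/mol, so wt% Al = 53.964/467.464 × 100 = 11.54%.
18.99 − 11.54 = 7.45 pp.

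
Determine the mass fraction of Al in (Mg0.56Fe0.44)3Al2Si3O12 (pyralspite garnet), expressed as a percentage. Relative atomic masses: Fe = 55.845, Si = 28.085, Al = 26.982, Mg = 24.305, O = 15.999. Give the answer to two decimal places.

Formula mass = 1.68×24.305 + 1.32×55.845 + 2×26.982 + 3×28.085 + 12×15.999 = 444.755 g/mol, of which 53.964 g is Al.
So Al makes up 53.964/444.755 = 0.1213 of the mass, i.e. 12.13%.

12.13 wt%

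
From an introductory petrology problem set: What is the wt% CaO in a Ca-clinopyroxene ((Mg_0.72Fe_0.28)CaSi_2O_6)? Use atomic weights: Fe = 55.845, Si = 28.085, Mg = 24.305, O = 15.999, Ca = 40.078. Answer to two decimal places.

24.88 wt%

Formula mass = 225.378 g/mol.
1 Ca → 1.0000 mol CaO per formula unit; M(CaO) = 56.077, so CaO mass = 56.077 g.
56.077/225.378 × 100 = 24.88 wt%.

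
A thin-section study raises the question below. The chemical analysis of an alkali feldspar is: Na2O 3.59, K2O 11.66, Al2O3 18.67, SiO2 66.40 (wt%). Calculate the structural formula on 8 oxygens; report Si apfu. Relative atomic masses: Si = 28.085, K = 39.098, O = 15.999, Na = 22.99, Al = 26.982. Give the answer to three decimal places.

3.006 Si apfu

Na2O: 3.59/61.979 = 0.05792 mol → 0.11584 mol Na, 0.05792 mol O.
K2O: 11.66/94.195 = 0.12379 mol → 0.24758 mol K, 0.12379 mol O.
Al2O3: 18.67/101.961 = 0.18311 mol → 0.36622 mol Al, 0.54933 mol O.
SiO2: 66.40/60.083 = 1.10514 mol → 1.10514 mol Si, 2.21028 mol O.
Total oxygen = 2.94132 mol. Normalization factor = 8/2.94132 = 2.71987.
Si per 8 O = 1.10514 × 2.71987 = 3.006.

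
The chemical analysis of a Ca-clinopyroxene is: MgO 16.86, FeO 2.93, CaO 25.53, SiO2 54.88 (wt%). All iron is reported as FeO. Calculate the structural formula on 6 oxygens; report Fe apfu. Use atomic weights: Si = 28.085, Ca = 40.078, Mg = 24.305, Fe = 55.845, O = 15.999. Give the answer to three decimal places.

0.089 Fe apfu

16.86 wt% MgO ÷ 40.304 g/mol = 0.41832 mol, giving 0.41832 Mg and 0.41832 O.
2.93 wt% FeO ÷ 71.844 g/mol = 0.04078 mol, giving 0.04078 Fe and 0.04078 O.
25.53 wt% CaO ÷ 56.077 g/mol = 0.45527 mol, giving 0.45527 Ca and 0.45527 O.
54.88 wt% SiO2 ÷ 60.083 g/mol = 0.91340 mol, giving 0.91340 Si and 1.82680 O.
Oxygen sums to 2.74117; scaling by 6/2.74117 = 2.18885 puts the formula on 6 O.
Fe: 0.04078 × 2.18885 = 0.089 atoms per formula unit.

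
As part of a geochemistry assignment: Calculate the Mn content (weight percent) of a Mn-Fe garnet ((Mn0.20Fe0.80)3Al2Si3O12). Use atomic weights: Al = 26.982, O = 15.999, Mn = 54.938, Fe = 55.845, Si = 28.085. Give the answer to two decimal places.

6.63 weight percent

M((Mn0.20Fe0.80)3Al2Si3O12) = 497.198 g/mol.
Mn contributes 0.60 × 54.938 = 32.963 g per mole.
32.963/497.198 = 0.0663 → 6.63%.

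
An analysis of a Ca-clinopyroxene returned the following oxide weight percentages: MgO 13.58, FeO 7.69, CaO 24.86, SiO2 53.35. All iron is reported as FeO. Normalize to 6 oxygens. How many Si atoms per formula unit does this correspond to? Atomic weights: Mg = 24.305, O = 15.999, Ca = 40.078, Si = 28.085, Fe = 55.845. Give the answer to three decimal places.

2.000 Si apfu

MgO (M=40.304): mol = 0.33694; Mg = 0.33694, O = 0.33694.
FeO (M=71.844): mol = 0.10704; Fe = 0.10704, O = 0.10704.
CaO (M=56.077): mol = 0.44332; Ca = 0.44332, O = 0.44332.
SiO2 (M=60.083): mol = 0.88794; Si = 0.88794, O = 1.77588.
ΣO = 2.66318; factor = 6/ΣO = 2.25295.
Si apfu = 0.88794 × 2.25295 = 2.000.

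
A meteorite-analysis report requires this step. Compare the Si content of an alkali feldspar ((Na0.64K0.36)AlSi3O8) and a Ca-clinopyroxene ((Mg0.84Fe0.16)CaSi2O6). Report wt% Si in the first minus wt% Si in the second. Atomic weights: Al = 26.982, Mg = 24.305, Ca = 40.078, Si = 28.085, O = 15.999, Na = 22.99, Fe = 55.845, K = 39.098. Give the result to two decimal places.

Si in (Na0.64K0.36)AlSi3O8: molar mass 268.018 g/mol; 3×28.085 = 84.255 g → 31.44 wt%.
Si in (Mg0.84Fe0.16)CaSi2O6: molar mass 221.593 g/mol; 2×28.085 = 56.170 g → 25.35 wt%.
Difference = 31.44 − 25.35 = 6.09 percentage points.

6.09 percentage points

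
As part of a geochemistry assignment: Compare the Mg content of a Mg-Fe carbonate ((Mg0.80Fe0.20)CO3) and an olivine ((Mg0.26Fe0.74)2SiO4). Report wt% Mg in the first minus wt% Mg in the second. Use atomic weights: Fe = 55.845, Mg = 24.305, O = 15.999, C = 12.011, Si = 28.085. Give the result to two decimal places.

14.71 percentage points

Mg in (Mg0.80Fe0.20)CO3: molar mass 90.621 g/mol; 0.80×24.305 = 19.444 g → 21.46 wt%.
Mg in (Mg0.26Fe0.74)2SiO4: molar mass 187.370 g/mol; 0.52×24.305 = 12.639 g → 6.75 wt%.
Difference = 21.46 − 6.75 = 14.71 percentage points.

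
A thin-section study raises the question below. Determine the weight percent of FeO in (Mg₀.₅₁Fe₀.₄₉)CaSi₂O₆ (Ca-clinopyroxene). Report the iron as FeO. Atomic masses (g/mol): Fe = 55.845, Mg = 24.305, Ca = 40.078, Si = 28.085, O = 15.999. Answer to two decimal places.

15.17 wt%

M((Mg₀.₅₁Fe₀.₄₉)CaSi₂O₆) = 232.002 g/mol; M(FeO) = 71.844 g/mol.
Moles FeO per formula unit = 0.49 Fe ÷ 1 = 0.4900.
FeO fraction = (0.4900 × 71.844) / 232.002 = 35.204/232.002 = 0.1517.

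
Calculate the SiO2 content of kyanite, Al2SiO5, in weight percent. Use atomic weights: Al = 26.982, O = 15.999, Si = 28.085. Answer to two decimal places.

Molar mass of Al2SiO5 = 2*26.982 + 1*28.085 + 5*15.999 = 162.044 g/mol.
Each formula unit contains 1 Si, equivalent to 1/1 = 1.0000 mol SiO2.
M(SiO2) = 1×28.085 + 2×15.999 = 60.083 g/mol.
Mass of SiO2 per formula unit = 1.0000 × 60.083 = 60.083 g.
SiO2 wt% = 60.083 / 162.044 × 100 = 37.08%.

37.08 wt%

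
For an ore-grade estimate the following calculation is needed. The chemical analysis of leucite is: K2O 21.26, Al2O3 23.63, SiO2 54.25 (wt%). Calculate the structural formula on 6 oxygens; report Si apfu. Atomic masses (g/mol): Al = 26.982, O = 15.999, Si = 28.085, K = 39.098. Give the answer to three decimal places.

1.987 Si apfu

21.26 wt% K2O ÷ 94.195 g/mol = 0.22570 mol, giving 0.45140 K and 0.22570 O.
23.63 wt% Al2O3 ÷ 101.961 g/mol = 0.23176 mol, giving 0.46352 Al and 0.69528 O.
54.25 wt% SiO2 ÷ 60.083 g/mol = 0.90292 mol, giving 0.90292 Si and 1.80584 O.
Oxygen sums to 2.72682; scaling by 6/2.72682 = 2.20037 puts the formula on 6 O.
Si: 0.90292 × 2.20037 = 1.987 atoms per formula unit.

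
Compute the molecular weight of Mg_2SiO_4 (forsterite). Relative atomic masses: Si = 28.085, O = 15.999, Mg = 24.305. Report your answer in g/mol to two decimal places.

The formula mass is the sum 2(24.305) + 1(28.085) + 4(15.999).

140.69 g/mol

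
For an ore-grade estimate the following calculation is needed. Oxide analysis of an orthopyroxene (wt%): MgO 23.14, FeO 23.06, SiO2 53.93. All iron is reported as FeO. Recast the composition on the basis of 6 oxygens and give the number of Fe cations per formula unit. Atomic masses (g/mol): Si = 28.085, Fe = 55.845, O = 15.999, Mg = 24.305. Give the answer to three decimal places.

0.716 Fe apfu

23.14 wt% MgO ÷ 40.304 g/mol = 0.57414 mol, giving 0.57414 Mg and 0.57414 O.
23.06 wt% FeO ÷ 71.844 g/mol = 0.32097 mol, giving 0.32097 Fe and 0.32097 O.
53.93 wt% SiO2 ÷ 60.083 g/mol = 0.89759 mol, giving 0.89759 Si and 1.79518 O.
Oxygen sums to 2.69029; scaling by 6/2.69029 = 2.23024 puts the formula on 6 O.
Fe: 0.32097 × 2.23024 = 0.716 atoms per formula unit.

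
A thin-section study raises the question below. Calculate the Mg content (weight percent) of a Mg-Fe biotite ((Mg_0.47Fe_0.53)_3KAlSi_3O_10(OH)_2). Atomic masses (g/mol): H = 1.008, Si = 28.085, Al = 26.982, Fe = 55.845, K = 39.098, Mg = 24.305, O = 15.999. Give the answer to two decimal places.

Molar mass of (Mg_0.47Fe_0.53)_3KAlSi_3O_10(OH)_2: 1.41*24.305 + 1.59*55.845 + 1*39.098 + 1*26.982 + 3*28.085 + 12*15.999 + 2*1.008 = 467.403 g/mol.
Mass of Mg per formula unit: 1.41 × 24.305 = 34.270 g.
Weight fraction Mg = 34.270 / 467.403 = 0.0733.

7.33 weight percent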